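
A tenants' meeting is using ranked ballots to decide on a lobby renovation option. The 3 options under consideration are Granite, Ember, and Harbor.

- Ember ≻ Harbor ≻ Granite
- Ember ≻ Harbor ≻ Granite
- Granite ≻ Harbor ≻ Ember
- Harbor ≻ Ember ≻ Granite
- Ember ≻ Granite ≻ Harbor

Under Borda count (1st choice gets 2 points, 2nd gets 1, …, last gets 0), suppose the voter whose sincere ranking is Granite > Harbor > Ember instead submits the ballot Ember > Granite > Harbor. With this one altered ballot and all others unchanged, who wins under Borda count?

Ember

Borda totals with the altered ballot: Granite 2, Ember 9, Harbor 4.
The winner is unchanged: still Ember.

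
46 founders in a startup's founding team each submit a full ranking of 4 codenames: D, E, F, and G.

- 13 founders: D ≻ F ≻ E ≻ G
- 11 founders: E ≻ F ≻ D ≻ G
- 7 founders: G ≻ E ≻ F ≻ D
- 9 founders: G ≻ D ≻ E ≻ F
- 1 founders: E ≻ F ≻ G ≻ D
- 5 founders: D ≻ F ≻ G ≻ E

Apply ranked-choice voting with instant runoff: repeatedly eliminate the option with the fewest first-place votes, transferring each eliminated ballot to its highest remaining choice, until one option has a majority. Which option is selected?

D

Round 1: D 18, G 16, E 12, F 0. F has the fewest and is eliminated.
Round 2: D 18, G 16, E 12. E has the fewest and is eliminated.
Round 3: D 29, G 17. D has a majority.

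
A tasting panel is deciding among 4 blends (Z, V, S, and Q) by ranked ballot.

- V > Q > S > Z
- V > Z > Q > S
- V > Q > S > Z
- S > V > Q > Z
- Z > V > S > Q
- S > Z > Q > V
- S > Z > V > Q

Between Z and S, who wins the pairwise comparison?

S

Ballots ranking Z above S: 2.
Ballots ranking S above Z: 5.
S wins the head-to-head, 5–2.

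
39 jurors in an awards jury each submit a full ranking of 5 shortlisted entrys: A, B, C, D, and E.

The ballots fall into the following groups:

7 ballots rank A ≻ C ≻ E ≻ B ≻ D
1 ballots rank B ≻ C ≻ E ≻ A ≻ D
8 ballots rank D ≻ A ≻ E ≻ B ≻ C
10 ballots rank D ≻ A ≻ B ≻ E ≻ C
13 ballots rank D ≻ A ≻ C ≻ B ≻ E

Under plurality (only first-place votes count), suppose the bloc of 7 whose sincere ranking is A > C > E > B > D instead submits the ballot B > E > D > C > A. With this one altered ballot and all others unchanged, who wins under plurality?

D

First-place totals with the altered ballot: A 0, B 8, C 0, D 31, E 0.
The winner is unchanged: still D.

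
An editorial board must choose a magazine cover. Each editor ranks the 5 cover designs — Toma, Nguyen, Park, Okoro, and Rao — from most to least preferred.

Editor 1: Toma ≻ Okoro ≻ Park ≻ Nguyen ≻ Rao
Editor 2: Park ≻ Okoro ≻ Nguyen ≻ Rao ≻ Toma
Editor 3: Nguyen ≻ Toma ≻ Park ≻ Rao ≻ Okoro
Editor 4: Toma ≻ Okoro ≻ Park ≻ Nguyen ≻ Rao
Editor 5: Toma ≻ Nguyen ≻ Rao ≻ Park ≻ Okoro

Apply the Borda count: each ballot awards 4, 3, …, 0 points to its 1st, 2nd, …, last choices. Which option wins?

Borda scores:
  Toma: 4 + 0 + 3 + 4 + 4 = 15
  Nguyen: 1 + 2 + 4 + 1 + 3 = 11
  Park: 2 + 4 + 2 + 2 + 1 = 11
  Okoro: 3 + 3 + 0 + 3 + 0 = 9
  Rao: 0 + 1 + 1 + 0 + 2 = 4
Toma has the highest total.

Toma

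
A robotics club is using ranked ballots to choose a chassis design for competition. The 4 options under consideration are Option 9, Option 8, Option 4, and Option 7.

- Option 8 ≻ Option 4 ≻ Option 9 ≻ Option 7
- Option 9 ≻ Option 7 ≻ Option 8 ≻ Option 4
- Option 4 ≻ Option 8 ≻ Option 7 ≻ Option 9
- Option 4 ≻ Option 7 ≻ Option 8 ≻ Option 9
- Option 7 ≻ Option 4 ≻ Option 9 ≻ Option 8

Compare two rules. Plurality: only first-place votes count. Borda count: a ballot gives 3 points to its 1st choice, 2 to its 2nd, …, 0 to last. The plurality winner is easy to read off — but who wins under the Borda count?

Plurality first-place counts: Option 9 1, Option 8 1, Option 4 2, Option 7 1 → Option 4.
Borda totals: Option 9 5, Option 8 7, Option 4 10, Option 7 8 → Option 4.

Option 4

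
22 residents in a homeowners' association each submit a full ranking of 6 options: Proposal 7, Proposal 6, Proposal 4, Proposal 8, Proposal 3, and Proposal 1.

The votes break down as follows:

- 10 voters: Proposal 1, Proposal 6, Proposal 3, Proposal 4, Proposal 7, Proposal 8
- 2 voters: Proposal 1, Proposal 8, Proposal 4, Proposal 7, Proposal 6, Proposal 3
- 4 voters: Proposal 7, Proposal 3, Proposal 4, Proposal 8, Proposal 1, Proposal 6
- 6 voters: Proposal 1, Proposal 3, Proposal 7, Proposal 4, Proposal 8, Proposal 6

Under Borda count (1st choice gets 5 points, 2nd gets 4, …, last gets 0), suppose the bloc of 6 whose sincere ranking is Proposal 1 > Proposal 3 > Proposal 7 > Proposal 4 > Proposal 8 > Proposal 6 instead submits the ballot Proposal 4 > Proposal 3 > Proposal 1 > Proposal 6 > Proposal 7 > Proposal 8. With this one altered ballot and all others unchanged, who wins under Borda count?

Proposal 1

Borda totals with the altered ballot: Proposal 7 40, Proposal 6 54, Proposal 4 68, Proposal 8 16, Proposal 3 70, Proposal 1 82.
The winner is unchanged: still Proposal 1.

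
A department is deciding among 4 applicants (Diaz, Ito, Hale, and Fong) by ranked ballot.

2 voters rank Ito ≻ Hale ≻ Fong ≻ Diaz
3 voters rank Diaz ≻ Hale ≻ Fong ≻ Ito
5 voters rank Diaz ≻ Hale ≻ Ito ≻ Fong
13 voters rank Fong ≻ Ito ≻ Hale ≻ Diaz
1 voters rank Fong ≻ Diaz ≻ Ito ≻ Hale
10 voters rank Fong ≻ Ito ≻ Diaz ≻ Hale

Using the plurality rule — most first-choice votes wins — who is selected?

Fong

First-place vote totals:
  Diaz: 8
  Ito: 2
  Hale: 0
  Fong: 24
Fong has the most first-place votes.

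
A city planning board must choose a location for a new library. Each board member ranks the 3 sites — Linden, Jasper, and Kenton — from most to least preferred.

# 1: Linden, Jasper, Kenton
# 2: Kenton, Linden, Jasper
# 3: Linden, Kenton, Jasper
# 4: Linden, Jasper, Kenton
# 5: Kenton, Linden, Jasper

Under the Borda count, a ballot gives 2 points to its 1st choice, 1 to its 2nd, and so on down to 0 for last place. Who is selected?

Borda scores:
  Linden: 2 + 1 + 2 + 2 + 1 = 8
  Jasper: 1 + 0 + 0 + 1 + 0 = 2
  Kenton: 0 + 2 + 1 + 0 + 2 = 5
Linden has the highest total.

Linden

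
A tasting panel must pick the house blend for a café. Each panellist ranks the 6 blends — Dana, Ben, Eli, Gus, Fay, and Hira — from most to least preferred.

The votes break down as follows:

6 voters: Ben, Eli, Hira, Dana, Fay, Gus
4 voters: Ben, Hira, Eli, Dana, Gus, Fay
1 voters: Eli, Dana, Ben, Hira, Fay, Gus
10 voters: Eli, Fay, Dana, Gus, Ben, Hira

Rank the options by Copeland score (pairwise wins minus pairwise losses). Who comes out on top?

Eli

Pairwise results:
  Dana vs Ben: Dana wins 11–10.
  Dana vs Eli: Eli wins 21–0.
  Dana vs Gus: Dana wins 21–0.
  Dana vs Fay: Dana wins 11–10.
  Dana vs Hira: Dana wins 11–10.
  Ben vs Eli: Eli wins 11–10.
  Ben vs Gus: Ben wins 11–10.
  Ben vs Fay: Ben wins 11–10.
  Ben vs Hira: Ben wins 21–0.
  Eli vs Gus: Eli wins 21–0.
  Eli vs Fay: Eli wins 21–0.
  Eli vs Hira: Eli wins 17–4.
  Gus vs Fay: Fay wins 17–4.
  Gus vs Hira: Hira wins 11–10.
  Fay vs Hira: Hira wins 11–10.
Copeland scores (wins − losses):
  Dana: 4 − 1 = 3
  Ben: 3 − 2 = 1
  Eli: 5 − 0 = 5
  Gus: 0 − 5 = -5
  Fay: 1 − 4 = -3
  Hira: 2 − 3 = -1
Eli has the best Copeland score.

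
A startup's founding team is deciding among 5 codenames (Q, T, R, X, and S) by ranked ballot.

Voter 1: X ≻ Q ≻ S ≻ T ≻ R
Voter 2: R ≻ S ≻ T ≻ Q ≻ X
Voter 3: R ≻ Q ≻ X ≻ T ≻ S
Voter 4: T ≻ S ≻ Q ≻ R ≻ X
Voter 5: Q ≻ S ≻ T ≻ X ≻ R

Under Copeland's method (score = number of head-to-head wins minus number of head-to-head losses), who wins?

Q

Pairwise results:
  Q vs T: Q wins 3–2.
  Q vs R: Q wins 3–2.
  Q vs X: Q wins 4–1.
  Q vs S: Q wins 3–2.
  T vs R: T wins 3–2.
  T vs X: T wins 3–2.
  T vs S: S wins 3–2.
  R vs X: R wins 3–2.
  R vs S: S wins 3–2.
  X vs S: S wins 3–2.
Copeland scores (wins − losses):
  Q: 4 − 0 = 4
  T: 2 − 2 = 0
  R: 1 − 3 = -2
  X: 0 − 4 = -4
  S: 3 − 1 = 2
Q has the best Copeland score.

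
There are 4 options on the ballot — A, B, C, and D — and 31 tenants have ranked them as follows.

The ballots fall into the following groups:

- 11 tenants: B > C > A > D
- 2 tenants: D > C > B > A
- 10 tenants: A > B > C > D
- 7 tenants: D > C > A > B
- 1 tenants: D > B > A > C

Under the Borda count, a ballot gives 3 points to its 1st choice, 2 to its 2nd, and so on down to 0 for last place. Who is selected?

B

Borda scores:
  A: 11·1 + 2·0 + 10·3 + 7·1 + 1 = 49
  B: 11·3 + 2·1 + 10·2 + 7·0 + 2 = 57
  C: 11·2 + 2·2 + 10·1 + 7·2 + 0 = 50
  D: 11·0 + 2·3 + 10·0 + 7·3 + 3 = 30
B has the highest total.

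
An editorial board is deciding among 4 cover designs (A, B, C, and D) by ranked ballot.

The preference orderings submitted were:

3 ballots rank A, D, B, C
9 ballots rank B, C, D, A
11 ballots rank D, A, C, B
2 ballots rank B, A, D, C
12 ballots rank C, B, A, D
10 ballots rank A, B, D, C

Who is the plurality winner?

First-place vote totals:
  A: 13
  B: 11
  C: 12
  D: 11
A has the most first-place votes.

A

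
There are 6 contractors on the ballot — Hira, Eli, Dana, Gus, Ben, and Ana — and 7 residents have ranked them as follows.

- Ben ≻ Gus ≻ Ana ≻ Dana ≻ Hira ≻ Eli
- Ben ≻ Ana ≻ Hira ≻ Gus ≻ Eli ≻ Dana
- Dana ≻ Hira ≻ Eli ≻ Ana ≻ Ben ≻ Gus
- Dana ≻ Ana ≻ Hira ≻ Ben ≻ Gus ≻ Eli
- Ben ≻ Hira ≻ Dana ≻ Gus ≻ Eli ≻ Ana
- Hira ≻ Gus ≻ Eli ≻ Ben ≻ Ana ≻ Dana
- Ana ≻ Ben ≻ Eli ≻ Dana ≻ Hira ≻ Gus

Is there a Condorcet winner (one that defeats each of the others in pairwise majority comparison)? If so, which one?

Ben

Head-to-head results (7 voters total):
Hira vs Eli: Hira wins 6–1.
Hira vs Dana: Dana wins 4–3.
Hira vs Gus: Hira wins 6–1.
Hira vs Ben: Ben wins 4–3.
Hira vs Ana: Ana wins 4–3.
Eli vs Dana: Dana wins 4–3.
Eli vs Gus: Gus wins 5–2.
Eli vs Ben: Ben wins 5–2.
Eli vs Ana: Ana wins 4–3.
Dana vs Gus: Dana wins 4–3.
Dana vs Ben: Ben wins 5–2.
Dana vs Ana: Ana wins 4–3.
Gus vs Ben: Ben wins 6–1.
Gus vs Ana: Ana wins 4–3.
Ben vs Ana: Ben wins 4–3.
Ben beats each rival — Hira (4–3), Eli (5–2), Dana (5–2), Gus (6–1), Ana (4–3) — so Ben is the Condorcet winner.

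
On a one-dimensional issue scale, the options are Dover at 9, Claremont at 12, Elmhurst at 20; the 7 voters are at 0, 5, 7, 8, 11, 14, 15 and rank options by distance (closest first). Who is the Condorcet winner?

Dover

With single-peaked preferences on a line, the Condorcet winner is the candidate closest to the median voter.
The median voter (position 8) is closest to Dover at 9.
Check: Dover vs Claremont — voters closer to Dover: 4 of 7.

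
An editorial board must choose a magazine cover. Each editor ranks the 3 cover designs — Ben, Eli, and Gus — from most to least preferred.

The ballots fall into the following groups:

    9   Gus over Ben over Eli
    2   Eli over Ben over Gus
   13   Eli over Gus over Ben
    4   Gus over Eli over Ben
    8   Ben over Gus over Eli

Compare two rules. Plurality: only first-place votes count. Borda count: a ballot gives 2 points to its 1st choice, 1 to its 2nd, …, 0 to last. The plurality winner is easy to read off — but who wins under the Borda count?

Plurality first-place counts: Ben 8, Eli 15, Gus 13 → Eli.
Borda totals: Ben 27, Eli 34, Gus 47 → Gus.

Gus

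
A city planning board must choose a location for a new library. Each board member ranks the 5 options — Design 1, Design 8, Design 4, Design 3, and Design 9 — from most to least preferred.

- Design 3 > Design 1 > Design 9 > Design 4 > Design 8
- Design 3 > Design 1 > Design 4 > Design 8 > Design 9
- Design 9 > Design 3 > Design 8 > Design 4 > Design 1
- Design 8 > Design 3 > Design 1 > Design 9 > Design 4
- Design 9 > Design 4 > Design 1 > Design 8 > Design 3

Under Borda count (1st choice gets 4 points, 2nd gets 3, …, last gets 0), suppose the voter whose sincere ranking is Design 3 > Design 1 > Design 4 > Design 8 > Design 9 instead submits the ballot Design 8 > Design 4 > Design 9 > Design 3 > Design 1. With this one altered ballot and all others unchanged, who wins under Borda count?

Borda totals with the altered ballot: Design 1 7, Design 8 11, Design 4 8, Design 3 11, Design 9 13.
The switch changes the winner from Design 3 to Design 9.

Design 9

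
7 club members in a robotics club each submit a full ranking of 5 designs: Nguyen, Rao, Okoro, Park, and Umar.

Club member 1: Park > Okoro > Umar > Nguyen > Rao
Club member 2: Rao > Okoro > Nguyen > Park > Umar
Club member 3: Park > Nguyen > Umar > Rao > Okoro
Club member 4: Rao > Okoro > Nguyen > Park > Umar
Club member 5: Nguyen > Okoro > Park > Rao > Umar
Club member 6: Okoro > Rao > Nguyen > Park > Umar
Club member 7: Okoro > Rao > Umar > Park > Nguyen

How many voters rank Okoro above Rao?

Ballots ranking Okoro above Rao: 4.
Ballots ranking Rao above Okoro: 3.
So 4 of 7 voters prefer Okoro to Rao.

4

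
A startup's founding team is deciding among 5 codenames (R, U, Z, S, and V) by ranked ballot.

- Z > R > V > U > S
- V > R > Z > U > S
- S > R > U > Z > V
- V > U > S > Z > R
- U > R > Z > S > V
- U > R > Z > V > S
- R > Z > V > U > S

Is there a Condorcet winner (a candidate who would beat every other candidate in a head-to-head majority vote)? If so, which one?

R

Head-to-head results (7 voters total):
R vs U: R wins 4–3.
R vs Z: R wins 5–2.
R vs S: R wins 5–2.
R vs V: R wins 5–2.
U vs Z: U wins 4–3.
U vs S: U wins 6–1.
U vs V: V wins 4–3.
Z vs S: Z wins 5–2.
Z vs V: Z wins 5–2.
S vs V: V wins 5–2.
R beats each rival — U (4–3), Z (5–2), S (5–2), V (5–2) — so R is the Condorcet winner.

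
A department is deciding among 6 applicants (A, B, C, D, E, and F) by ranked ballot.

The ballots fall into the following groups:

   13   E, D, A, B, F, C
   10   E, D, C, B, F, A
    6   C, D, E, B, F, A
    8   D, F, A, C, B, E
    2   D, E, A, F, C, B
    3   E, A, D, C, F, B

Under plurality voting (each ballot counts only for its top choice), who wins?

E

First-place vote totals:
  A: 0
  B: 0
  C: 6
  D: 10
  E: 26
  F: 0
E has the most first-place votes.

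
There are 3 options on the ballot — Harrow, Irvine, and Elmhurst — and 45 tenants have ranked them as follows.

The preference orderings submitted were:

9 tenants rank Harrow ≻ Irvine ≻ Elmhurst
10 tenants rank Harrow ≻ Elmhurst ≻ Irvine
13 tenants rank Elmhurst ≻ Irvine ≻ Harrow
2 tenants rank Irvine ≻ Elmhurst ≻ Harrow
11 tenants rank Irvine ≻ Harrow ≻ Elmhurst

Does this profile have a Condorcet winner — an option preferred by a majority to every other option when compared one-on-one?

Head-to-head results (45 voters total):
Harrow vs Irvine: Irvine wins 26–19.
Harrow vs Elmhurst: Harrow wins 30–15.
Irvine vs Elmhurst: Elmhurst wins 23–22.
No candidate beats all others: Harrow beats Elmhurst beats Irvine beats Harrow, a majority cycle.

No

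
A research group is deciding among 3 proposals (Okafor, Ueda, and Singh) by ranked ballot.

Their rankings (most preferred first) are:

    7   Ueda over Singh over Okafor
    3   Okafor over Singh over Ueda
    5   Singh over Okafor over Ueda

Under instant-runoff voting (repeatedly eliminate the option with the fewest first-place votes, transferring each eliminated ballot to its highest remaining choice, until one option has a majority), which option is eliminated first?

Round 1: Ueda 7, Singh 5, Okafor 3. Okafor has the fewest and is eliminated.
Round 2: Singh 8, Ueda 7. Singh has a majority.

Okafor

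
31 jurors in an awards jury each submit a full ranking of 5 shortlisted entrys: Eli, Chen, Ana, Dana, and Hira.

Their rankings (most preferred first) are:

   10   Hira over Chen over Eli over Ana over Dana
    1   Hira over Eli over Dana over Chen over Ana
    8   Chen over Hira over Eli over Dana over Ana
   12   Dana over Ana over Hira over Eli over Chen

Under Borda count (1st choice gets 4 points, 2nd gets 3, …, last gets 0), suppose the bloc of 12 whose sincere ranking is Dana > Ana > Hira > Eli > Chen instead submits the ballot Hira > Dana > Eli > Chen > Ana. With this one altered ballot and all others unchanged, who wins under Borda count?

Hira

Borda totals with the altered ballot: Eli 63, Chen 75, Ana 10, Dana 46, Hira 116.
The winner is unchanged: still Hira.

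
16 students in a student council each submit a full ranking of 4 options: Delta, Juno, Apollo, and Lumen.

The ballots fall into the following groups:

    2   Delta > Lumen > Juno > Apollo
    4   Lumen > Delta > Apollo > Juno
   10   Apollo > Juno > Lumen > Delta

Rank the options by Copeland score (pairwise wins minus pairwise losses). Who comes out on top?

Apollo

Pairwise results:
  Delta vs Juno: Juno wins 10–6.
  Delta vs Apollo: Apollo wins 10–6.
  Delta vs Lumen: Lumen wins 14–2.
  Juno vs Apollo: Apollo wins 14–2.
  Juno vs Lumen: Juno wins 10–6.
  Apollo vs Lumen: Apollo wins 10–6.
Copeland scores (wins − losses):
  Delta: 0 − 3 = -3
  Juno: 2 − 1 = 1
  Apollo: 3 − 0 = 3
  Lumen: 1 − 2 = -1
Apollo has the best Copeland score.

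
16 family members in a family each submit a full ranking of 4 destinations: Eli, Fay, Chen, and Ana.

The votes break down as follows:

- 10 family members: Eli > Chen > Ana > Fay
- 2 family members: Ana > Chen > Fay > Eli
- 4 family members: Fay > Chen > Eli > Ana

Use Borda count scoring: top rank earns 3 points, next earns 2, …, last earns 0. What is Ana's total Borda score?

16

Borda scores:
  Eli: 10·3 + 2·0 + 4·1 = 34
  Fay: 10·0 + 2·1 + 4·3 = 14
  Chen: 10·2 + 2·2 + 4·2 = 32
  Ana: 10·1 + 2·3 + 4·0 = 16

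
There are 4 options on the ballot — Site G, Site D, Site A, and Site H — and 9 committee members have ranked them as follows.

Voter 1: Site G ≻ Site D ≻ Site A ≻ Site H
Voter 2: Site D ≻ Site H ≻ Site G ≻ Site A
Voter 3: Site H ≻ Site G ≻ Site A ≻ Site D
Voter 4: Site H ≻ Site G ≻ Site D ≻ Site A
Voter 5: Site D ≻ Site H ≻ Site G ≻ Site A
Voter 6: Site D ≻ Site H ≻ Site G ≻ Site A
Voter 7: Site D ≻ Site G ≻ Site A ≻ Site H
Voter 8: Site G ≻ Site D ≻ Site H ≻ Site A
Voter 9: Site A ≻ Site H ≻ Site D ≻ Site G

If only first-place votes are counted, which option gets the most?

Site D

First-place vote totals:
  Site G: 2
  Site D: 4
  Site A: 1
  Site H: 2
Site D has the most first-place votes.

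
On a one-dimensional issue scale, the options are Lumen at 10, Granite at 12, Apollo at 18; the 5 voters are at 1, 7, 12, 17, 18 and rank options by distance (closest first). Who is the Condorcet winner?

With single-peaked preferences on a line, the Condorcet winner is the candidate closest to the median voter.
The median voter (position 12) is closest to Granite at 12.
Check: Granite vs Apollo — voters closer to Granite: 3 of 5.

Granite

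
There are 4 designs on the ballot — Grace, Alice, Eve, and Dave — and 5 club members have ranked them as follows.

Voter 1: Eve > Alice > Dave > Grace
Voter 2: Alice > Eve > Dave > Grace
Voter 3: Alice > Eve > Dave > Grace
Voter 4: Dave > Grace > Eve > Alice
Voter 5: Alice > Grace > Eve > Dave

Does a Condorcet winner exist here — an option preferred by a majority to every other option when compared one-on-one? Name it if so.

Alice

Head-to-head results (5 voters total):
Grace vs Alice: Alice wins 4–1.
Grace vs Eve: Eve wins 3–2.
Grace vs Dave: Dave wins 4–1.
Alice vs Eve: Alice wins 3–2.
Alice vs Dave: Alice wins 4–1.
Eve vs Dave: Eve wins 4–1.
Alice beats each rival — Grace (4–1), Eve (3–2), Dave (4–1) — so Alice is the Condorcet winner.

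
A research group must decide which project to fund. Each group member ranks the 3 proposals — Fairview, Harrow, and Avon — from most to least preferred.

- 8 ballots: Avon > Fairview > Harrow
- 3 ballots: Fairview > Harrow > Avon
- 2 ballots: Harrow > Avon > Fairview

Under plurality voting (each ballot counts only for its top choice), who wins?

First-place vote totals:
  Fairview: 3
  Harrow: 2
  Avon: 8
Avon has the most first-place votes.

Avon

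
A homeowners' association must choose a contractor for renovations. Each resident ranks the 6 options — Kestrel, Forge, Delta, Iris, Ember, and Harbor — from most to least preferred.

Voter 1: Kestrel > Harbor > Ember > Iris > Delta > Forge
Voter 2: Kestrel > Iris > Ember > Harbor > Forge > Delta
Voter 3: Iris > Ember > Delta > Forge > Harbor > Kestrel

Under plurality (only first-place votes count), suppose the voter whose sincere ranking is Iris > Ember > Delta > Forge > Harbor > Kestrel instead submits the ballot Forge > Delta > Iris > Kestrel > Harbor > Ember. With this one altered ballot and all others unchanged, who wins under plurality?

Kestrel

First-place totals with the altered ballot: Kestrel 2, Forge 1, Delta 0, Iris 0, Ember 0, Harbor 0.
The winner is unchanged: still Kestrel.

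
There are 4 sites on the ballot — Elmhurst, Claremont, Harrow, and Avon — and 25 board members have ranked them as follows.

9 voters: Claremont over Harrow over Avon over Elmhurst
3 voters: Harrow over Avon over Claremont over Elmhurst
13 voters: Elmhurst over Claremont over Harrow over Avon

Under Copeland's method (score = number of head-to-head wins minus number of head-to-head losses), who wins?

Elmhurst

Pairwise results:
  Elmhurst vs Claremont: Elmhurst wins 13–12.
  Elmhurst vs Harrow: Elmhurst wins 13–12.
  Elmhurst vs Avon: Elmhurst wins 13–12.
  Claremont vs Harrow: Claremont wins 22–3.
  Claremont vs Avon: Claremont wins 22–3.
  Harrow vs Avon: Harrow wins 25–0.
Copeland scores (wins − losses):
  Elmhurst: 3 − 0 = 3
  Claremont: 2 − 1 = 1
  Harrow: 1 − 2 = -1
  Avon: 0 − 3 = -3
Elmhurst has the best Copeland score.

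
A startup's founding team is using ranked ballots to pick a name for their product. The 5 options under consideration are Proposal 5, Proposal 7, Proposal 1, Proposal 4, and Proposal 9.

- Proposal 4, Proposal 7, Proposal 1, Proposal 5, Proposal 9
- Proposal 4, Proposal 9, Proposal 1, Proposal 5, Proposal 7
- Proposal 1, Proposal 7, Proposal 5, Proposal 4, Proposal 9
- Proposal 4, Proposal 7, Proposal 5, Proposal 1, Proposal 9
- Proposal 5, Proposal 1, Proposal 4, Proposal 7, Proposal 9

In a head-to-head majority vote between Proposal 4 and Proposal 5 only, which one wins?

Proposal 4

Ballots ranking Proposal 4 above Proposal 5: 3.
Ballots ranking Proposal 5 above Proposal 4: 2.
Proposal 4 wins the head-to-head, 3–2.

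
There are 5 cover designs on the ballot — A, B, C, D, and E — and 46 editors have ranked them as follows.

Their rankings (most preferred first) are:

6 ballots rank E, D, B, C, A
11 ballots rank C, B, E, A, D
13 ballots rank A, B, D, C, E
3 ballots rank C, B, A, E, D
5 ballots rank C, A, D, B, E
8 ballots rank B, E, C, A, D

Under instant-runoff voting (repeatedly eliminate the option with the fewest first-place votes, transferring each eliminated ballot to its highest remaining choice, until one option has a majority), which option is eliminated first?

D

Round 1: C 19, A 13, B 8, E 6, D 0. D has the fewest and is eliminated.
Round 2: C 19, A 13, B 8, E 6. E has the fewest and is eliminated.
Round 3: C 19, B 14, A 13. A has the fewest and is eliminated.
Round 4: B 27, C 19. B has a majority.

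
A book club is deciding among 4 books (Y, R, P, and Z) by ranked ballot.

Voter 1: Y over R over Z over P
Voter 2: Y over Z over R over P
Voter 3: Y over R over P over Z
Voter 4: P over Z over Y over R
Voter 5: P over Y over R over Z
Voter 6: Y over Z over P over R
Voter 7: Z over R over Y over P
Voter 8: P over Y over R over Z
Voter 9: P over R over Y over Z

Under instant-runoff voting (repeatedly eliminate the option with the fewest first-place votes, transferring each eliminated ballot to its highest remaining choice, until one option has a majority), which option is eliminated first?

R

Round 1: Y 4, P 4, Z 1, R 0. R has the fewest and is eliminated.
Round 2: Y 4, P 4, Z 1. Z has the fewest and is eliminated.
Round 3: Y 5, P 4. Y has a majority.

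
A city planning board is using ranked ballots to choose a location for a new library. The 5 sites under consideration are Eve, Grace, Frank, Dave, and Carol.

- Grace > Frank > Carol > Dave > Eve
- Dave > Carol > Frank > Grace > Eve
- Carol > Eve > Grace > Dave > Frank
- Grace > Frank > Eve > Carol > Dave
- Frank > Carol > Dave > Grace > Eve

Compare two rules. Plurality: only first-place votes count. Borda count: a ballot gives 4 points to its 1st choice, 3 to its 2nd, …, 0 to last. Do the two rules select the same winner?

No

Plurality first-place counts: Eve 0, Grace 2, Frank 1, Dave 1, Carol 1 → Grace.
Borda totals: Eve 5, Grace 12, Frank 12, Dave 8, Carol 13 → Carol.
The two rules disagree: plurality picks Grace, Borda picks Carol.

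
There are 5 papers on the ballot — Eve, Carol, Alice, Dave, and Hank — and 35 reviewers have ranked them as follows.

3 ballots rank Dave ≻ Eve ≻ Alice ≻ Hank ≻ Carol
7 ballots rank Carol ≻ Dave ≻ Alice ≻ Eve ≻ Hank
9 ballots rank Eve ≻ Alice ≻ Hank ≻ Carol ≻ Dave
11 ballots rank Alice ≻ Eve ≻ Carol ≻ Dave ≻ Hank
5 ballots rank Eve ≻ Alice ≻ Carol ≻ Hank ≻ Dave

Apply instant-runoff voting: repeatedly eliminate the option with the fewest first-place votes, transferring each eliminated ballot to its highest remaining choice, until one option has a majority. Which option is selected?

Round 1: Eve 14, Alice 11, Carol 7, Dave 3, Hank 0. Hank has the fewest and is eliminated.
Round 2: Eve 14, Alice 11, Carol 7, Dave 3. Dave has the fewest and is eliminated.
Round 3: Eve 17, Alice 11, Carol 7. Carol has the fewest and is eliminated.
Round 4: Alice 18, Eve 17. Alice has a majority.

Alice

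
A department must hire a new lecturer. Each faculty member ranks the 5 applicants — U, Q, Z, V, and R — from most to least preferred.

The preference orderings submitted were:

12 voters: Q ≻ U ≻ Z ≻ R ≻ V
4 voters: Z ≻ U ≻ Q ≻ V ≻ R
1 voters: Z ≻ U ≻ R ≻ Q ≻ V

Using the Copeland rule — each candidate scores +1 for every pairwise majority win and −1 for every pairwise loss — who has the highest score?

Pairwise results:
  U vs Q: Q wins 12–5.
  U vs Z: U wins 12–5.
  U vs V: U wins 17–0.
  U vs R: U wins 17–0.
  Q vs Z: Q wins 12–5.
  Q vs V: Q wins 17–0.
  Q vs R: Q wins 16–1.
  Z vs V: Z wins 17–0.
  Z vs R: Z wins 17–0.
  V vs R: R wins 13–4.
Copeland scores (wins − losses):
  U: 3 − 1 = 2
  Q: 4 − 0 = 4
  Z: 2 − 2 = 0
  V: 0 − 4 = -4
  R: 1 − 3 = -2
Q has the best Copeland score.

Q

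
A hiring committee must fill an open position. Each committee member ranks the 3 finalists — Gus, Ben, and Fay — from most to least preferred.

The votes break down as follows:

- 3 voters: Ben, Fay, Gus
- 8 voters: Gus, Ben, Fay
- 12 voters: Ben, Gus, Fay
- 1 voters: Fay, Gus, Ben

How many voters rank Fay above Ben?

1

Ballots ranking Fay above Ben: 1.
Ballots ranking Ben above Fay: 3+8+12 = 23.
So 1 of 24 voters prefer Fay to Ben.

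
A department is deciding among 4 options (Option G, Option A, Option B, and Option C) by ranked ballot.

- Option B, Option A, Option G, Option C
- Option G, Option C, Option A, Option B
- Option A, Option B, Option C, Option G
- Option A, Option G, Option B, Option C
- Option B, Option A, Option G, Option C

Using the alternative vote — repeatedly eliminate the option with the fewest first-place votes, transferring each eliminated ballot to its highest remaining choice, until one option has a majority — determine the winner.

Round 1: Option A 2, Option B 2, Option G 1, Option C 0. Option C has the fewest and is eliminated.
Round 2: Option A 2, Option B 2, Option G 1. Option G has the fewest and is eliminated.
Round 3: Option A 3, Option B 2. Option A has a majority.

Option A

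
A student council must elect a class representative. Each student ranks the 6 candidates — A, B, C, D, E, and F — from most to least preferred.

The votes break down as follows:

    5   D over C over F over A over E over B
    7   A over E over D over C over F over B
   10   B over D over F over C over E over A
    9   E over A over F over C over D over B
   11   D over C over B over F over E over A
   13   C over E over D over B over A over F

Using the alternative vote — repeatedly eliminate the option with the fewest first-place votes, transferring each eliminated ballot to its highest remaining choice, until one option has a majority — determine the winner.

E

Round 1: D 16, C 13, B 10, E 9, A 7, F 0. F has the fewest and is eliminated.
Round 2: D 16, C 13, B 10, E 9, A 7. A has the fewest and is eliminated.
Round 3: D 16, E 16, C 13, B 10. B has the fewest and is eliminated.
Round 4: D 26, E 16, C 13. C has the fewest and is eliminated.
Round 5: E 29, D 26. E has a majority.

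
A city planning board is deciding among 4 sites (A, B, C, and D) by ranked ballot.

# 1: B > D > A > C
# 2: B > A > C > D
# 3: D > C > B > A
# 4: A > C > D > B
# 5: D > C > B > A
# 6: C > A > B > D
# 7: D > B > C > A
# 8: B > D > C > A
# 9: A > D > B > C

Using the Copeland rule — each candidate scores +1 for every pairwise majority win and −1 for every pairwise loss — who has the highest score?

D

Pairwise results:
  A vs B: B wins 6–3.
  A vs C: C wins 5–4.
  A vs D: D wins 5–4.
  B vs C: B wins 5–4.
  B vs D: D wins 5–4.
  C vs D: D wins 6–3.
Copeland scores (wins − losses):
  A: 0 − 3 = -3
  B: 2 − 1 = 1
  C: 1 − 2 = -1
  D: 3 − 0 = 3
D has the best Copeland score.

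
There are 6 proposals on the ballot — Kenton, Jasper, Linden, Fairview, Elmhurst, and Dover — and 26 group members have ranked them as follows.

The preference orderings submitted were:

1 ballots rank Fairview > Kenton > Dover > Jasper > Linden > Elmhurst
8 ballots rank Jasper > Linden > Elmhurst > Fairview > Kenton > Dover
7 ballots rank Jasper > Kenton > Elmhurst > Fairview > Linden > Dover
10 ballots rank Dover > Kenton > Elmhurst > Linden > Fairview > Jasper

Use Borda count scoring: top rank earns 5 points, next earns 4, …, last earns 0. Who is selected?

Borda scores:
  Kenton: 4 + 8·1 + 7·4 + 10·4 = 80
  Jasper: 2 + 8·5 + 7·5 + 10·0 = 77
  Linden: 1 + 8·4 + 7·1 + 10·2 = 60
  Fairview: 5 + 8·2 + 7·2 + 10·1 = 45
  Elmhurst: 0 + 8·3 + 7·3 + 10·3 = 75
  Dover: 3 + 8·0 + 7·0 + 10·5 = 53
Kenton has the highest total.

Kenton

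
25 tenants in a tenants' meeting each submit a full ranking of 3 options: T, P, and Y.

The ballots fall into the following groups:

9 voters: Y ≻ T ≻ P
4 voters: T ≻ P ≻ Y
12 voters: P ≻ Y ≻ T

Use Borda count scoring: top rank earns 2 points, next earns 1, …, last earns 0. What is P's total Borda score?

Borda scores:
  T: 9·1 + 4·2 + 12·0 = 17
  P: 9·0 + 4·1 + 12·2 = 28
  Y: 9·2 + 4·0 + 12·1 = 30

28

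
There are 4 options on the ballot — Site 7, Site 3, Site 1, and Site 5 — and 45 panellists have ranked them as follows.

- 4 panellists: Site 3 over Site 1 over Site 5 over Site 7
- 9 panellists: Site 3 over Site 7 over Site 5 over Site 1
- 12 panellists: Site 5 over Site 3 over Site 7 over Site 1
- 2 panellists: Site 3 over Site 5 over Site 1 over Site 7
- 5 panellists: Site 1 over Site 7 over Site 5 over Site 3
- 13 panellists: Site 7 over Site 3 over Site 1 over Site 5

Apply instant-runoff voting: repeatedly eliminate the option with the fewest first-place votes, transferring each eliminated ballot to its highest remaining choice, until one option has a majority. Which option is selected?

Round 1: Site 3 15, Site 7 13, Site 5 12, Site 1 5. Site 1 has the fewest and is eliminated.
Round 2: Site 7 18, Site 3 15, Site 5 12. Site 5 has the fewest and is eliminated.
Round 3: Site 3 27, Site 7 18. Site 3 has a majority.

Site 3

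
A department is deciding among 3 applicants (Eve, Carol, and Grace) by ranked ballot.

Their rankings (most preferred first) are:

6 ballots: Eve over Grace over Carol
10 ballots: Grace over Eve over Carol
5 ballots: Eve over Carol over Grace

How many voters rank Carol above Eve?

Ballots ranking Carol above Eve: 0.
Ballots ranking Eve above Carol: 6+10+5 = 21.
So 0 of 21 voters prefer Carol to Eve.

0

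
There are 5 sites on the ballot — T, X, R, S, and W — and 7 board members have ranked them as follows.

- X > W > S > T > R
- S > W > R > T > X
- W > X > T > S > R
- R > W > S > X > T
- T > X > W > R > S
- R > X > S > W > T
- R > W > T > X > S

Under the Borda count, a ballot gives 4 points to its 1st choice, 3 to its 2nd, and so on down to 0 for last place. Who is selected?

Borda scores:
  T: 1 + 1 + 2 + 0 + 4 + 0 + 2 = 10
  X: 4 + 0 + 3 + 1 + 3 + 3 + 1 = 15
  R: 0 + 2 + 0 + 4 + 1 + 4 + 4 = 15
  S: 2 + 4 + 1 + 2 + 0 + 2 + 0 = 11
  W: 3 + 3 + 4 + 3 + 2 + 1 + 3 = 19
W has the highest total.

W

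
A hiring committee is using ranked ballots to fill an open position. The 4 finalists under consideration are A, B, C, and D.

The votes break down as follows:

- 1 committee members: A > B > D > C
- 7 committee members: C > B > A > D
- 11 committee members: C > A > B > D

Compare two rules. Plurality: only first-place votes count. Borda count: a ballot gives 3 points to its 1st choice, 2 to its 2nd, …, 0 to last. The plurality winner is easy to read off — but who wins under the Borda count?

C

Plurality first-place counts: A 1, B 0, C 18, D 0 → C.
Borda totals: A 32, B 27, C 54, D 1 → C.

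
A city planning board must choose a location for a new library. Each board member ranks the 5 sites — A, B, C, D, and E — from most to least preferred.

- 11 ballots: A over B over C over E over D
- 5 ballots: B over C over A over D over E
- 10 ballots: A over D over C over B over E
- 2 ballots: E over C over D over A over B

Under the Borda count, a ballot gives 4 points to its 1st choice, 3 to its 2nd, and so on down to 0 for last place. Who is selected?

A

Borda scores:
  A: 11·4 + 5·2 + 10·4 + 2·1 = 96
  B: 11·3 + 5·4 + 10·1 + 2·0 = 63
  C: 11·2 + 5·3 + 10·2 + 2·3 = 63
  D: 11·0 + 5·1 + 10·3 + 2·2 = 39
  E: 11·1 + 5·0 + 10·0 + 2·4 = 19
A has the highest total.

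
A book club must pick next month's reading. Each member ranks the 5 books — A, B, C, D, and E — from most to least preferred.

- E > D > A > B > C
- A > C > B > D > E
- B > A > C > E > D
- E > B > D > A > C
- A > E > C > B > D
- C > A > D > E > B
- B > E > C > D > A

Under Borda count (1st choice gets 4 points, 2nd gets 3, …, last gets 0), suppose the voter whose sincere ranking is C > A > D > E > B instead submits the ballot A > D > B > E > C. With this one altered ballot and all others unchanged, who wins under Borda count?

Borda totals with the altered ballot: A 18, B 17, C 9, D 10, E 16.
The winner is unchanged: still A.

A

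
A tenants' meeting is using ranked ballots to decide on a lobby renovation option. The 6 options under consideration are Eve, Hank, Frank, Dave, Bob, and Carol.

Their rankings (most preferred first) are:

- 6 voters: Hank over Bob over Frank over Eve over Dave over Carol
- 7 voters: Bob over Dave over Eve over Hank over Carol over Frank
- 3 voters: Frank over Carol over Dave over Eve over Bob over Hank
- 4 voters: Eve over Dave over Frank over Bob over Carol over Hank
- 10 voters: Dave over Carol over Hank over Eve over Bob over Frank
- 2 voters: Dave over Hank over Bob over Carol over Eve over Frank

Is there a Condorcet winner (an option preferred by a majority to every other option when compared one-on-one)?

Yes

Head-to-head results (32 voters total):
Eve vs Hank: Hank wins 18–14.
Eve vs Frank: Eve wins 23–9.
Eve vs Dave: Dave wins 22–10.
Eve vs Bob: Eve wins 17–15.
Eve vs Carol: Eve wins 17–15.
Hank vs Frank: Hank wins 25–7.
Hank vs Dave: Dave wins 26–6.
Hank vs Bob: Hank wins 18–14.
Hank vs Carol: Carol wins 17–15.
Frank vs Dave: Dave wins 23–9.
Frank vs Bob: Bob wins 25–7.
Frank vs Carol: Carol wins 19–13.
Dave vs Bob: Dave wins 19–13.
Dave vs Carol: Dave wins 29–3.
Bob vs Carol: Bob wins 19–13.
Dave beats each rival — Eve (22–10), Hank (26–6), Frank (23–9), Bob (19–13), Carol (29–3) — so Dave is the Condorcet winner.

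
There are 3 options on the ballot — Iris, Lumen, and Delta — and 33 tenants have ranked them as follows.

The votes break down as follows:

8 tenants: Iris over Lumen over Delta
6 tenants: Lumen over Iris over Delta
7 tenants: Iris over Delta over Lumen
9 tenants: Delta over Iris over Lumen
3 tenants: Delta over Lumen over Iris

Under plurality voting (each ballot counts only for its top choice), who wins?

Iris

First-place vote totals:
  Iris: 15
  Lumen: 6
  Delta: 12
Iris has the most first-place votes.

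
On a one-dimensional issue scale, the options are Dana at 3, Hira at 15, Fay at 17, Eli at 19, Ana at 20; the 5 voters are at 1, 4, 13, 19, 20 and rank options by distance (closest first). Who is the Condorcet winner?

Hira

With single-peaked preferences on a line, the Condorcet winner is the candidate closest to the median voter.
The median voter (position 13) is closest to Hira at 15.
Check: Hira vs Ana — voters closer to Hira: 3 of 5.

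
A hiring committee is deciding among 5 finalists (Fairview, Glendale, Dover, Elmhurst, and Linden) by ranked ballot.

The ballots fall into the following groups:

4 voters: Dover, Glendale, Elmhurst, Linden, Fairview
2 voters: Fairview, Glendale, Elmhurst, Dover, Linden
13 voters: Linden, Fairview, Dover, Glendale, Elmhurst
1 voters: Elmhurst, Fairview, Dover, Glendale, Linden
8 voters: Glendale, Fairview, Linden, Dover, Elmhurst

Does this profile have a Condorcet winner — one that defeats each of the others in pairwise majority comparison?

Head-to-head results (28 voters total):
Fairview vs Glendale: Fairview wins 16–12.
Fairview vs Dover: Fairview wins 24–4.
Fairview vs Elmhurst: Fairview wins 23–5.
Fairview vs Linden: Linden wins 17–11.
Glendale vs Dover: Dover wins 18–10.
Glendale vs Elmhurst: Glendale wins 27–1.
Glendale vs Linden: Glendale wins 15–13.
Dover vs Elmhurst: Dover wins 25–3.
Dover vs Linden: Linden wins 21–7.
Elmhurst vs Linden: Linden wins 21–7.
No candidate beats all others: Fairview beats Glendale beats Linden beats Fairview, a majority cycle.

No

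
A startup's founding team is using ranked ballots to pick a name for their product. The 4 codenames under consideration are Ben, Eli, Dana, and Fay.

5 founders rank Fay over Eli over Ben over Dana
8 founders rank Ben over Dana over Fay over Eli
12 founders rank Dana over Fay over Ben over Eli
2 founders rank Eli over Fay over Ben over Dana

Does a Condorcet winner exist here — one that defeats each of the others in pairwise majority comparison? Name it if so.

No Condorcet winner

Head-to-head results (27 voters total):
Ben vs Eli: Ben wins 20–7.
Ben vs Dana: Ben wins 15–12.
Ben vs Fay: Fay wins 19–8.
Eli vs Dana: Dana wins 20–7.
Eli vs Fay: Fay wins 25–2.
Dana vs Fay: Dana wins 20–7.
No candidate beats all others: Ben beats Dana beats Fay beats Ben, a majority cycle.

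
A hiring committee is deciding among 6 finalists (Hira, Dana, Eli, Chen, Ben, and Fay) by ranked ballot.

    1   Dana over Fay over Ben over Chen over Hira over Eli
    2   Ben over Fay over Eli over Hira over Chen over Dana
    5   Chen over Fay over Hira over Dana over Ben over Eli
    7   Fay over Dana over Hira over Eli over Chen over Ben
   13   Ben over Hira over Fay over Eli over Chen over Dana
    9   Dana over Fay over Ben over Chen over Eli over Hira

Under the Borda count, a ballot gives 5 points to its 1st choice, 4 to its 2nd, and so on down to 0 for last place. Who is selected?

Fay

Borda scores:
  Hira: 1 + 2·2 + 5·3 + 7·3 + 13·4 + 9·0 = 93
  Dana: 5 + 2·0 + 5·2 + 7·4 + 13·0 + 9·5 = 88
  Eli: 0 + 2·3 + 5·0 + 7·2 + 13·2 + 9·1 = 55
  Chen: 2 + 2·1 + 5·5 + 7·1 + 13·1 + 9·2 = 67
  Ben: 3 + 2·5 + 5·1 + 7·0 + 13·5 + 9·3 = 110
  Fay: 4 + 2·4 + 5·4 + 7·5 + 13·3 + 9·4 = 142
Fay has the highest total.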